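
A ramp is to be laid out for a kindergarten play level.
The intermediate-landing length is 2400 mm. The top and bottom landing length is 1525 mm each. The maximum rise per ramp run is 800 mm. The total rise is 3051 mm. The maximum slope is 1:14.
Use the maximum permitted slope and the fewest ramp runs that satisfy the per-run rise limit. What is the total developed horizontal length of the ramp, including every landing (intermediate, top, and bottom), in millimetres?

52964 mm

At most 800 each: 3051/800 = 3.81, giving 4 ramp runs. That means 3 intermediate landings.
Horizontal run for 3051 mm of rise at 1:14 is 3051 × 14 = 42714 mm.
3 intermediate landings contribute 3 × 2400 = 7200 mm.
Top and bottom landings: 2 × 1525 = 3050 mm.
Total = 42714 + 7200 + 3050 = 52964 mm.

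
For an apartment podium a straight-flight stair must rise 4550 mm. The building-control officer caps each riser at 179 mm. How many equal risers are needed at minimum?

26 risers

4550 / 179 = 25.42, so 26 risers are needed.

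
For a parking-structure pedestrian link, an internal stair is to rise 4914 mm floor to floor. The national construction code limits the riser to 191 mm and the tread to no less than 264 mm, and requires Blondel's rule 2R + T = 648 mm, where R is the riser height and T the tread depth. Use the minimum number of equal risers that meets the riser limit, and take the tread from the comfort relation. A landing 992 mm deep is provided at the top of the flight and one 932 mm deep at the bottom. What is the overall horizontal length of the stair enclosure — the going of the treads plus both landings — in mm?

8674 mm

4914 / 191 = 25.73, so 26 risers are needed.
Each riser is 4914/26 = 189 mm (≤ 191 mm).
From 2R + T = 648: T = 648 − 378 = 270 mm.
Treads = 26 − 1 = 25; going = 25 × 270 = 6750 mm.
Add landings: 6750 + 992 + 932 = 8674 mm.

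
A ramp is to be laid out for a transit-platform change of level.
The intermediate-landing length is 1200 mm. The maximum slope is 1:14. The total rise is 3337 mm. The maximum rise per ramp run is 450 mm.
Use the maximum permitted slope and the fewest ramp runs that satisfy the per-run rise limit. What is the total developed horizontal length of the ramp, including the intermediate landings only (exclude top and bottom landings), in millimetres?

55118 mm

⌈3337/450⌉ = 8 ramp runs. That means 7 intermediate landings.
Horizontal run for 3337 mm of rise at 1:14 is 3337 × 14 = 46718 mm.
Intermediate landings: 7 × 1200 = 8400 mm.
Developed length = 46718 + 8400 = 55118 mm.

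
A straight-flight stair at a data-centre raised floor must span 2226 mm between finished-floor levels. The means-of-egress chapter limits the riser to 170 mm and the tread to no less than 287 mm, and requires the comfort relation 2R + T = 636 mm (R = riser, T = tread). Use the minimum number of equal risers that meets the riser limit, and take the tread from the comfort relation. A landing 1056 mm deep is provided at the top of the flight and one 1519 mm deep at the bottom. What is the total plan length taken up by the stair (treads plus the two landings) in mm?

6709 mm

⌈2226/170⌉ = 14 risers.
Each riser is 2226/14 = 159 mm (≤ 170 mm).
T = 636 − 2·159 = 318 mm, which satisfies the 287 mm minimum.
Going = (14 − 1) × 318 = 4134 mm.
Enclosure = 4134 + 1056 + 1519 = 6709 mm.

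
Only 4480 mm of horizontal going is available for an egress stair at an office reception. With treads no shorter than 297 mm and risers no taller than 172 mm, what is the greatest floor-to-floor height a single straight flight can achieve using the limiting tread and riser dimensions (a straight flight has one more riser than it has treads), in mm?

4480 / 297 = 15.08, so 15 treads fit.
Risers = treads + 1 = 16.
Maximum height = 16 × 172 = 2752 mm.

2752 mm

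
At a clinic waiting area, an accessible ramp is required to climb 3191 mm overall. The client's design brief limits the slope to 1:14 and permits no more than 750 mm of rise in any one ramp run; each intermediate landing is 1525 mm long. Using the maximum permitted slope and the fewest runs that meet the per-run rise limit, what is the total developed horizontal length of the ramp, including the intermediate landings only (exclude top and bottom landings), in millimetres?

50774 mm

At most 750 each: 3191/750 = 4.25, giving 5 ramp runs. That means 4 intermediate landings.
Ramp run (horizontal) at 1:14: 3191 × 14 = 44674 mm.
Intermediate landings: 4 × 1525 = 6100 mm.
Total developed length = 44674 + 6100 = 50774 mm.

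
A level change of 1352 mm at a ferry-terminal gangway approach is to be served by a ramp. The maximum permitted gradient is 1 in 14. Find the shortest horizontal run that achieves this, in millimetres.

18928 mm

At 1:14 the run is 14 × 1352 = 18928 mm.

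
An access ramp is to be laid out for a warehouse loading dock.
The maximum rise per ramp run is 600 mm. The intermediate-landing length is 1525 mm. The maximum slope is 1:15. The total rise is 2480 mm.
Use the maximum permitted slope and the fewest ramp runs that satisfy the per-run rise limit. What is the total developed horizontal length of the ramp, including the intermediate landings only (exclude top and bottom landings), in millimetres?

2480 / 600 = 4.133 → round up to 5 ramp runs. That means 4 intermediate landings.
Horizontal run for 2480 mm of rise at 1:15 is 2480 × 15 = 37200 mm.
Intermediate landings: 4 × 1525 = 6100 mm.
Total developed length = 37200 + 6100 = 43300 mm.

43300 mm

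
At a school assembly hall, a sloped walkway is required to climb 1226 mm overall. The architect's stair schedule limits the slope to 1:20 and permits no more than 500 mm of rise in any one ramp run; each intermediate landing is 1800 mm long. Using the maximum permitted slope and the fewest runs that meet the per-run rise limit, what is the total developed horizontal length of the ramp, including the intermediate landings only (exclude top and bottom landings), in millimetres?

28120 mm

1226 / 500 = 2.45, so 3 ramp runs are needed. That means 2 intermediate landings.
Horizontal run for 1226 mm of rise at 1:20 is 1226 × 20 = 24520 mm.
Intermediate landings: 2 × 1800 = 3600 mm.
Total developed length = 24520 + 3600 = 28120 mm.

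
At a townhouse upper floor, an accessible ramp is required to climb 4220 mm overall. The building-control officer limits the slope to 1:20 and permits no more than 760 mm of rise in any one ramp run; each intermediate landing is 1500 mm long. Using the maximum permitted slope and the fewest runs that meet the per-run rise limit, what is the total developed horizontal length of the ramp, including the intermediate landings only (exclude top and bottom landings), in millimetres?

91900 mm

⌈4220/760⌉ = 6 ramp runs. That means 5 intermediate landings.
Horizontal run for 4220 mm of rise at 1:20 is 4220 × 20 = 84400 mm.
Intermediate landings: 5 × 1500 = 7500 mm.
Total developed length = 84400 + 7500 = 91900 mm.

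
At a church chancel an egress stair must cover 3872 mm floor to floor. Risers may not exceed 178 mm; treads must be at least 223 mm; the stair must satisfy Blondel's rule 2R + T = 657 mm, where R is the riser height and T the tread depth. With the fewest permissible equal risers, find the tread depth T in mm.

305 mm

At most 178 each: 3872/178 = 21.75, giving 22 risers.
Riser R = 3872 / 22 = 176 mm, within the 178 mm limit.
Tread T = 657 − 2 × 176 = 305 mm (≥ 223 mm).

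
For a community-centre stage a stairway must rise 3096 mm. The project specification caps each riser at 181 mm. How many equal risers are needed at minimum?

3096 / 181 = 17.105 → round up to 18 risers.

18 risers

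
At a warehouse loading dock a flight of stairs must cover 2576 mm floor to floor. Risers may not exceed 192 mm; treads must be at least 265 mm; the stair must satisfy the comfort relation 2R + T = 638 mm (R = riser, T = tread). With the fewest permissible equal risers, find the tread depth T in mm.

2576 / 192 = 13.42, so 14 risers are needed.
Riser R = 2576 / 14 = 184 mm, within the 192 mm limit.
T = 638 − 2·184 = 270 mm, which satisfies the 265 mm minimum.

270 mm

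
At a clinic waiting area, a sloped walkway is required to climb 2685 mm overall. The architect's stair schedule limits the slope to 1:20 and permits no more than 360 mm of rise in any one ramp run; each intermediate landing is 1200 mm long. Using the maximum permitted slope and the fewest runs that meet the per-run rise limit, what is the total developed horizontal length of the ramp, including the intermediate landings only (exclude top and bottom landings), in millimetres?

2685 / 360 = 7.46, so 8 ramp runs are needed. That means 7 intermediate landings.
Ramp run (horizontal) at 1:20: 2685 × 20 = 53700 mm.
Intermediate landings: 7 × 1200 = 8400 mm.
Total developed length = 53700 + 8400 = 62100 mm.

62100 mm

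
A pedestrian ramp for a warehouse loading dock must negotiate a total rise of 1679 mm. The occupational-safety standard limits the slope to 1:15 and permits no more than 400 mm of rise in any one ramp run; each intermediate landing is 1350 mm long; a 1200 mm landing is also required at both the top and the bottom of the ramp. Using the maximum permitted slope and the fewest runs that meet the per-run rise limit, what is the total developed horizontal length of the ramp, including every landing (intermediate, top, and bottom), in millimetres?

32985 mm

⌈1679/400⌉ = 5 ramp runs. That means 4 intermediate landings.
Ramp run (horizontal) at 1:15: 1679 × 15 = 25185 mm.
Intermediate landings: 4 × 1350 = 5400 mm.
Top and bottom landings: 2 × 1200 = 2400 mm.
Total = 25185 + 5400 + 2400 = 32985 mm.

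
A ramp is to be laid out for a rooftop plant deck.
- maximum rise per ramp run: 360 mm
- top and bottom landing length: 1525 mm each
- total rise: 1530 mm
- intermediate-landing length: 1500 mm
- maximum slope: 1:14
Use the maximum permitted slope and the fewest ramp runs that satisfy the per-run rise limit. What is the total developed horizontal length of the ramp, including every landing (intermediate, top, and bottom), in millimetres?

30470 mm

At most 360 each: 1530/360 = 4.25, giving 5 ramp runs. That means 4 intermediate landings.
Horizontal run for 1530 mm of rise at 1:14 is 1530 × 14 = 21420 mm.
Intermediate landings: 4 × 1500 = 6000 mm.
Top and bottom landings: 2 × 1525 = 3050 mm.
Total = 21420 + 6000 + 3050 = 30470 mm.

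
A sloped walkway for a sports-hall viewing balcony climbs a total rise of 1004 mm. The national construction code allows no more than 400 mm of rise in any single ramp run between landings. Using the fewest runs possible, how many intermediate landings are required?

2 intermediate landings

1004 / 400 = 2.51, so 3 ramp runs are needed.
3 runs are separated by 2 intermediate landings.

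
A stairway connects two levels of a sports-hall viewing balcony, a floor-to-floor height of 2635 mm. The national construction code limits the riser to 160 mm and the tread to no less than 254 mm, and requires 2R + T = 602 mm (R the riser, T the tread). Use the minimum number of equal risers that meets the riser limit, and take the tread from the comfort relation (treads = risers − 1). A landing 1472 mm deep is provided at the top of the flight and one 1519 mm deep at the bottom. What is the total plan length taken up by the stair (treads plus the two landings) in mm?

At most 160 each: 2635/160 = 16.47, giving 17 risers.
R = 2635 ÷ 17 = 155 mm.
From 2R + T = 602: T = 602 − 310 = 292 mm.
Treads = 17 − 1 = 16; going = 16 × 292 = 4672 mm.
Enclosure = 4672 + 1472 + 1519 = 7663 mm.

7663 mm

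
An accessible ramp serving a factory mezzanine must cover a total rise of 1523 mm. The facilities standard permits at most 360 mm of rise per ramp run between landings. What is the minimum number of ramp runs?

5 runs

At most 360 each: 1523/360 = 4.23, giving 5 ramp runs.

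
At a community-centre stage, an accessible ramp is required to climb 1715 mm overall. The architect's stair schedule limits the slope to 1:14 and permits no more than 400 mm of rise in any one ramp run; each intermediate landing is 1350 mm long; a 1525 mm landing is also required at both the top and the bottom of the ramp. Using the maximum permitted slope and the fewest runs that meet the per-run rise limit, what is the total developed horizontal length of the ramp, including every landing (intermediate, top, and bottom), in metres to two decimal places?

32.46 m

⌈1715/400⌉ = 5 ramp runs. That means 4 intermediate landings.
Ramp run (horizontal) at 1:14: 1715 × 14 = 24010 mm.
4 intermediate landings contribute 4 × 1350 = 5400 mm.
Top and bottom landings: 2 × 1525 = 3050 mm.
Total = 24010 + 5400 + 3050 = 32460 mm.
= 32.46 m.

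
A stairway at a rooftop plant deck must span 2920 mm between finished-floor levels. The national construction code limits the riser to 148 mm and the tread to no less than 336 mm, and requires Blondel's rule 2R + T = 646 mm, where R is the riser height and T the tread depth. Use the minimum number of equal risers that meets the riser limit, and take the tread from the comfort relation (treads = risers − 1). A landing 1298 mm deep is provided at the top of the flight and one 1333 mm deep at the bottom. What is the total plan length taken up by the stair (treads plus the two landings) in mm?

9357 mm

⌈2920/148⌉ = 20 risers.
R = 2920 ÷ 20 = 146 mm.
T = 646 − 2·146 = 354 mm, which satisfies the 336 mm minimum.
20 risers give 19 treads; going = 19 × 354 = 6726 mm.
Add landings: 6726 + 1298 + 1333 = 9357 mm.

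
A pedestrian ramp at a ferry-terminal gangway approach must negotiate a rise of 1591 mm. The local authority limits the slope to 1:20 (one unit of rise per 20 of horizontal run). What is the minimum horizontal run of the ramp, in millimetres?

At 1:20 the run is 20 × 1591 = 31820 mm.

31820 mm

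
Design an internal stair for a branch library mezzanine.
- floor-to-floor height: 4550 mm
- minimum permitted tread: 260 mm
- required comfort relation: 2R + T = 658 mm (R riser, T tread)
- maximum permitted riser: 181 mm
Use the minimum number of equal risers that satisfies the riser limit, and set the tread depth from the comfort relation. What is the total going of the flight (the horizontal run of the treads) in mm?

7700 mm

⌈4550/181⌉ = 26 risers.
Riser R = 4550 / 26 = 175 mm, within the 181 mm limit.
From 2R + T = 658: T = 658 − 350 = 308 mm.
Going = (26 − 1) × 308 = 7700 mm.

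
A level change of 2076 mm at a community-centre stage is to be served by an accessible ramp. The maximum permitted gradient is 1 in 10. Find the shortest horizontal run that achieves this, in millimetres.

At 1:10 the run is 10 × 2076 = 20760 mm.

20760 mm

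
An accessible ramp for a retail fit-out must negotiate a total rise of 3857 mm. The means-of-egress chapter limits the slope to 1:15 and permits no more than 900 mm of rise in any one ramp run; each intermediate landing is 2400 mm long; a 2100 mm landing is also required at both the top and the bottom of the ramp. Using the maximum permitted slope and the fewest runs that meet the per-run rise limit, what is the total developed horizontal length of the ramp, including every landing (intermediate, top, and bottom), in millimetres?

71655 mm

⌈3857/900⌉ = 5 ramp runs. That means 4 intermediate landings.
Ramp run (horizontal) at 1:15: 3857 × 15 = 57855 mm.
4 intermediate landings contribute 4 × 2400 = 9600 mm.
Top and bottom landings: 2 × 2100 = 4200 mm.
Total = 57855 + 9600 + 4200 = 71655 mm.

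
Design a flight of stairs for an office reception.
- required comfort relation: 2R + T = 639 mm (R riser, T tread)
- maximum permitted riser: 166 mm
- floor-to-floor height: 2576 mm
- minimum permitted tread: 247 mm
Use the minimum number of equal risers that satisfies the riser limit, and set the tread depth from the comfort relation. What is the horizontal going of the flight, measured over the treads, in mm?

4755 mm

2576 / 166 = 15.52, so 16 risers are needed.
Riser R = 2576 / 16 = 161 mm, within the 166 mm limit.
From 2R + T = 639: T = 639 − 322 = 317 mm.
16 risers give 15 treads; going = 15 × 317 = 4755 mm.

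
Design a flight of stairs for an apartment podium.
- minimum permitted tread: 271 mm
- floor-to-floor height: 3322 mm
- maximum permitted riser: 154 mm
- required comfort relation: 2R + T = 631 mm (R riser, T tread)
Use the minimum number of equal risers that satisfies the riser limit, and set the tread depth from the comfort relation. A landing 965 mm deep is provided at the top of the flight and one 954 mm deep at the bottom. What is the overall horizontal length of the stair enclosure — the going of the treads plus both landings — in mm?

⌈3322/154⌉ = 22 risers.
R = 3322 ÷ 22 = 151 mm.
From 2R + T = 631: T = 631 − 302 = 329 mm.
Going = (22 − 1) × 329 = 6909 mm.
Enclosure = 6909 + 965 + 954 = 8828 mm.

8828 mm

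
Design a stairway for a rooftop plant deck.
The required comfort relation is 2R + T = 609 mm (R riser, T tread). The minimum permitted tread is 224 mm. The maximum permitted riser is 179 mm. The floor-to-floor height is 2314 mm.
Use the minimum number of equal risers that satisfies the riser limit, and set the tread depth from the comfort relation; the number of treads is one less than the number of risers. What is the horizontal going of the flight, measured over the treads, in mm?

2314 / 179 = 12.927 → round up to 13 risers.
R = 2314 ÷ 13 = 178 mm.
T = 609 − 2·178 = 253 mm, which satisfies the 224 mm minimum.
Treads = 13 − 1 = 12; going = 12 × 253 = 3036 mm.

3036 mm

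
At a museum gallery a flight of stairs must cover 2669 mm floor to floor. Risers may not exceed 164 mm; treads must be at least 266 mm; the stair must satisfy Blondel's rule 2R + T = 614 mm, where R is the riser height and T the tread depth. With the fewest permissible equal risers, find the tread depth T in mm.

2669 / 164 = 16.274 → round up to 17 risers.
Riser R = 2669 / 17 = 157 mm, within the 164 mm limit.
From 2R + T = 614: T = 614 − 314 = 300 mm.

300 mm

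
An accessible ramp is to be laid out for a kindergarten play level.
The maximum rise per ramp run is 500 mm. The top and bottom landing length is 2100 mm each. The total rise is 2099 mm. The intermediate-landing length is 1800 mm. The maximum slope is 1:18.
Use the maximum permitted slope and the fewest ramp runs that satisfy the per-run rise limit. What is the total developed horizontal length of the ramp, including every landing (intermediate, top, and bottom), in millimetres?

49182 mm

⌈2099/500⌉ = 5 ramp runs. That means 4 intermediate landings.
Horizontal run for 2099 mm of rise at 1:18 is 2099 × 18 = 37782 mm.
4 intermediate landings contribute 4 × 1800 = 7200 mm.
Top and bottom landings: 2 × 2100 = 4200 mm.
Total = 37782 + 7200 + 4200 = 49182 mm.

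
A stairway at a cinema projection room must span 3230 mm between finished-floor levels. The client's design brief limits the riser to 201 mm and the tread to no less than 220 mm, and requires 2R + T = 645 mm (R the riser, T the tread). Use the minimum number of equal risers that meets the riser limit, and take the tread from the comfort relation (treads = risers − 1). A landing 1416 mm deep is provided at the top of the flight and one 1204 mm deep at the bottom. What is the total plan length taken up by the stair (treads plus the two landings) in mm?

⌈3230/201⌉ = 17 risers.
R = 3230 ÷ 17 = 190 mm.
Tread T = 645 − 2 × 190 = 265 mm (≥ 220 mm).
Going = (17 − 1) × 265 = 4240 mm.
Add landings: 4240 + 1416 + 1204 = 6860 mm.

6860 mm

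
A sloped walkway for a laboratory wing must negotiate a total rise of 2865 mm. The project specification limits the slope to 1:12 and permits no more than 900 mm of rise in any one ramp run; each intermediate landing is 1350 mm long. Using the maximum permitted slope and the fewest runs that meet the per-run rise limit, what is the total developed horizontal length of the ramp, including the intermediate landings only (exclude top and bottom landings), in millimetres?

38430 mm

2865 / 900 = 3.18, so 4 ramp runs are needed. That means 3 intermediate landings.
Horizontal run for 2865 mm of rise at 1:12 is 2865 × 12 = 34380 mm.
3 intermediate landings contribute 3 × 1350 = 4050 mm.
Developed length = 34380 + 4050 = 38430 mm.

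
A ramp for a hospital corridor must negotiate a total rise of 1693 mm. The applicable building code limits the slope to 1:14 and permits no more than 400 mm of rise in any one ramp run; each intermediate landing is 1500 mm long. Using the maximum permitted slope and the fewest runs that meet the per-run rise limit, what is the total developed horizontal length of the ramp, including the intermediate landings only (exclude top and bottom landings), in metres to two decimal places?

At most 400 each: 1693/400 = 4.23, giving 5 ramp runs. That means 4 intermediate landings.
Ramp run (horizontal) at 1:14: 1693 × 14 = 23702 mm.
Intermediate landings: 4 × 1500 = 6000 mm.
Developed length = 23702 + 6000 = 29702 mm.
= 29.70 m.

29.70 m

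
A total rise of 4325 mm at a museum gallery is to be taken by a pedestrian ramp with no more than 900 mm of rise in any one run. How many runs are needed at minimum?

⌈4325/900⌉ = 5 ramp runs.

5 runs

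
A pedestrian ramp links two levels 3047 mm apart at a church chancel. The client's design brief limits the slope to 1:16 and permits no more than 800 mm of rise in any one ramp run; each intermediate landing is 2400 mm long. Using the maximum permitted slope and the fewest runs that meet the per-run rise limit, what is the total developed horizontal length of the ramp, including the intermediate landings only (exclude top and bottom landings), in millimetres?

⌈3047/800⌉ = 4 ramp runs. That means 3 intermediate landings.
Ramp run (horizontal) at 1:16: 3047 × 16 = 48752 mm.
Intermediate landings: 3 × 2400 = 7200 mm.
Developed length = 48752 + 7200 = 55952 mm.

55952 mm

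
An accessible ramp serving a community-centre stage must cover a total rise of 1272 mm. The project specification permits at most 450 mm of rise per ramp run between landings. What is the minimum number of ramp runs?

3 runs

1272 / 450 = 2.83, so 3 ramp runs are needed.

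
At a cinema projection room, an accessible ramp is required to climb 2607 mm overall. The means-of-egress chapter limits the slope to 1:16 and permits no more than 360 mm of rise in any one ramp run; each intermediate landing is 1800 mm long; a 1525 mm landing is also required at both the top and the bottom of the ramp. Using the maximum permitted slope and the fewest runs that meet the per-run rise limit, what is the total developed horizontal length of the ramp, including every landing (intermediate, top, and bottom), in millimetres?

57362 mm

⌈2607/360⌉ = 8 ramp runs. That means 7 intermediate landings.
Horizontal run for 2607 mm of rise at 1:16 is 2607 × 16 = 41712 mm.
7 intermediate landings contribute 7 × 1800 = 12600 mm.
Top and bottom landings: 2 × 1525 = 3050 mm.
Total = 41712 + 12600 + 3050 = 57362 mm.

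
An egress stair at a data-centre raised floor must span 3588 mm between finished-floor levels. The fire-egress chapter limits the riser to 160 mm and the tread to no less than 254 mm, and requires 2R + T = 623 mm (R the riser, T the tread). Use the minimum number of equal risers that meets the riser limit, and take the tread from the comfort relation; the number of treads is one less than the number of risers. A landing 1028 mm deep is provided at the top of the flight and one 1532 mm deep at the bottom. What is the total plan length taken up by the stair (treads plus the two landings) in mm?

9402 mm

3588 / 160 = 22.43, so 23 risers are needed.
Each riser is 3588/23 = 156 mm (≤ 160 mm).
From 2R + T = 623: T = 623 − 312 = 311 mm.
Going = (23 − 1) × 311 = 6842 mm.
Enclosure = 6842 + 1028 + 1532 = 9402 mm.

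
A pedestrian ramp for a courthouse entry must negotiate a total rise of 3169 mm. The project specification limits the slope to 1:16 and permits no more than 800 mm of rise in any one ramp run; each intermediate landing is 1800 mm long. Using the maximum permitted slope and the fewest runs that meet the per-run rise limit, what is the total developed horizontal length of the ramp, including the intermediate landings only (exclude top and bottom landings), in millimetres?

At most 800 each: 3169/800 = 3.96, giving 4 ramp runs. That means 3 intermediate landings.
Ramp run (horizontal) at 1:16: 3169 × 16 = 50704 mm.
3 intermediate landings contribute 3 × 1800 = 5400 mm.
Developed length = 50704 + 5400 = 56104 mm.

56104 mm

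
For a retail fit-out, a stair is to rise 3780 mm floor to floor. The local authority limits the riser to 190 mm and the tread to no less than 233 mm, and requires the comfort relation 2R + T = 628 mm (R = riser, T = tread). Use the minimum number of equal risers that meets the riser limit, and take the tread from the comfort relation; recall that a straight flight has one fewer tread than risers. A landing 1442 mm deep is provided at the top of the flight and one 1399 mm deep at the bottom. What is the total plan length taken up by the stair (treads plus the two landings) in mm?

7591 mm

3780 / 190 = 19.89, so 20 risers are needed.
R = 3780 ÷ 20 = 189 mm.
Tread T = 628 − 2 × 189 = 250 mm (≥ 233 mm).
Treads = 20 − 1 = 19; going = 19 × 250 = 4750 mm.
Add landings: 4750 + 1442 + 1399 = 7591 mm.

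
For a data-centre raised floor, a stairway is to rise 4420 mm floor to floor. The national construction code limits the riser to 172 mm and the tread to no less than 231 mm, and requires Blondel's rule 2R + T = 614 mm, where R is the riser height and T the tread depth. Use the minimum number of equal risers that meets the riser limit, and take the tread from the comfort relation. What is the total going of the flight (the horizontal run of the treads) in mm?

6850 mm

⌈4420/172⌉ = 26 risers.
R = 4420 ÷ 26 = 170 mm.
From 2R + T = 614: T = 614 − 340 = 274 mm.
26 risers give 25 treads; going = 25 × 274 = 6850 mm.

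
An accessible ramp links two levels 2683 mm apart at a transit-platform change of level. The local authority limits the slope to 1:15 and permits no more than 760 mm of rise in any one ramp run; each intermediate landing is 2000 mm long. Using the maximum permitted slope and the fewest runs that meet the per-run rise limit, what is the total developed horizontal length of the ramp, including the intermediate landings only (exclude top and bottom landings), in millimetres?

⌈2683/760⌉ = 4 ramp runs. That means 3 intermediate landings.
Ramp run (horizontal) at 1:15: 2683 × 15 = 40245 mm.
3 intermediate landings contribute 3 × 2000 = 6000 mm.
Total developed length = 40245 + 6000 = 46245 mm.

46245 mm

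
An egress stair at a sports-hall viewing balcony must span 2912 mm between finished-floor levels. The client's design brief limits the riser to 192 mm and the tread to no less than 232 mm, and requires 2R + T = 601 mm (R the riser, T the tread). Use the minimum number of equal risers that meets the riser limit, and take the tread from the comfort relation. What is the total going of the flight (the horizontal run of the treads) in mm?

At most 192 each: 2912/192 = 15.17, giving 16 risers.
Each riser is 2912/16 = 182 mm (≤ 192 mm).
From 2R + T = 601: T = 601 − 364 = 237 mm.
Treads = 16 − 1 = 15; going = 15 × 237 = 3555 mm.

3555 mm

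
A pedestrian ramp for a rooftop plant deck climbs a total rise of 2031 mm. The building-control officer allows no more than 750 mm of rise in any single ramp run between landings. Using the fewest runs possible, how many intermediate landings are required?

2 intermediate landings

2031 / 750 = 2.708 → round up to 3 ramp runs.
3 runs are separated by 2 intermediate landings.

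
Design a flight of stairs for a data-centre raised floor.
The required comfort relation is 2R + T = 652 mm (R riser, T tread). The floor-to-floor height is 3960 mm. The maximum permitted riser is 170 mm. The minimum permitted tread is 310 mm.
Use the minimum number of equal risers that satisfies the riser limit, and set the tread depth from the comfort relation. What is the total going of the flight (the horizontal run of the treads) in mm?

7406 mm

3960 / 170 = 23.294 → round up to 24 risers.
Riser R = 3960 / 24 = 165 mm, within the 170 mm limit.
T = 652 − 2·165 = 322 mm, which satisfies the 310 mm minimum.
Treads = 24 − 1 = 23; going = 23 × 322 = 7406 mm.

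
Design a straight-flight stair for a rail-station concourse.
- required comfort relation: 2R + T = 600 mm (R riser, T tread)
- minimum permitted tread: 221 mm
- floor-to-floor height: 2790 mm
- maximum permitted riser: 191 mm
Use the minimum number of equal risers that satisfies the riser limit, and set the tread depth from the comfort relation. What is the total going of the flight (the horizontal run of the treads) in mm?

3192 mm

2790 / 191 = 14.607 → round up to 15 risers.
Each riser is 2790/15 = 186 mm (≤ 191 mm).
From 2R + T = 600: T = 600 − 372 = 228 mm.
15 risers give 14 treads; going = 14 × 228 = 3192 mm.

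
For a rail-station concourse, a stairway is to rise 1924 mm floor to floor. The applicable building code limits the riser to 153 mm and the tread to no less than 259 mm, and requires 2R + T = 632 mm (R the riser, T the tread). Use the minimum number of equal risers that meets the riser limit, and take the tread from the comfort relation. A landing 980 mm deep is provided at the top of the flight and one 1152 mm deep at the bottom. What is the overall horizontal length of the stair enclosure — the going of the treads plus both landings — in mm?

At most 153 each: 1924/153 = 12.58, giving 13 risers.
Riser R = 1924 / 13 = 148 mm, within the 153 mm limit.
Tread T = 632 − 2 × 148 = 336 mm (≥ 259 mm).
Going = (13 − 1) × 336 = 4032 mm.
Add landings: 4032 + 980 + 1152 = 6164 mm.

6164 mm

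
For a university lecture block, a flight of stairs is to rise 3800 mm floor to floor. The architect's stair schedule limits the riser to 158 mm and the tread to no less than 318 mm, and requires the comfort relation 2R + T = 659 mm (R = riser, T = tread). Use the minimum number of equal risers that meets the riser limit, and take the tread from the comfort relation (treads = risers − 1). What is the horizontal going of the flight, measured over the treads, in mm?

At most 158 each: 3800/158 = 24.05, giving 25 risers.
Riser R = 3800 / 25 = 152 mm, within the 158 mm limit.
T = 659 − 2·152 = 355 mm, which satisfies the 318 mm minimum.
Treads = 25 − 1 = 24; going = 24 × 355 = 8520 mm.

8520 mm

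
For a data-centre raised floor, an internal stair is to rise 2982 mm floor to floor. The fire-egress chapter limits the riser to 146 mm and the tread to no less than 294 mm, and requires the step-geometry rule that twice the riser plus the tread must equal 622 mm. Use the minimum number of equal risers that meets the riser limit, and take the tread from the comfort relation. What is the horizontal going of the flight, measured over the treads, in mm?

6760 mm

2982 / 146 = 20.42, so 21 risers are needed.
Riser R = 2982 / 21 = 142 mm, within the 146 mm limit.
T = 622 − 2·142 = 338 mm, which satisfies the 294 mm minimum.
Treads = 21 − 1 = 20; going = 20 × 338 = 6760 mm.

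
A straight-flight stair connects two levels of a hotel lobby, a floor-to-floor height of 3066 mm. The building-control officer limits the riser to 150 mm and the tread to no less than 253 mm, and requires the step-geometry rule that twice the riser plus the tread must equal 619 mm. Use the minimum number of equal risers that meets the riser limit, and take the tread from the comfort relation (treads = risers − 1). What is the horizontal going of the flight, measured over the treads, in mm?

3066 / 150 = 20.44, so 21 risers are needed.
R = 3066 ÷ 21 = 146 mm.
From 2R + T = 619: T = 619 − 292 = 327 mm.
Going = (21 − 1) × 327 = 6540 mm.

6540 mm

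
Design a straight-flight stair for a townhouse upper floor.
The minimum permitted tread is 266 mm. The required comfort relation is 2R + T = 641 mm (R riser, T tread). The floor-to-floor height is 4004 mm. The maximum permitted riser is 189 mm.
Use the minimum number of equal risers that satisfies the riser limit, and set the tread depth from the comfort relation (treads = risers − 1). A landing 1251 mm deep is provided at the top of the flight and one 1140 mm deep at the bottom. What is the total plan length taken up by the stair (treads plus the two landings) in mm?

4004 / 189 = 21.19, so 22 risers are needed.
R = 4004 ÷ 22 = 182 mm.
T = 641 − 2·182 = 277 mm, which satisfies the 266 mm minimum.
Treads = 22 − 1 = 21; going = 21 × 277 = 5817 mm.
Add landings: 5817 + 1251 + 1140 = 8208 mm.

8208 mm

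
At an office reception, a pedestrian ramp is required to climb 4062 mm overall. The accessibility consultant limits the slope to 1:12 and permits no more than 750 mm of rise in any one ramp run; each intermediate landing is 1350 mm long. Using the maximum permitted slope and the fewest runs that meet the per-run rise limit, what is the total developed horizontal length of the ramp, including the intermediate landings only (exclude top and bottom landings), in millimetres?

55494 mm

⌈4062/750⌉ = 6 ramp runs. That means 5 intermediate landings.
Ramp run (horizontal) at 1:12: 4062 × 12 = 48744 mm.
Intermediate landings: 5 × 1350 = 6750 mm.
Developed length = 48744 + 6750 = 55494 mm.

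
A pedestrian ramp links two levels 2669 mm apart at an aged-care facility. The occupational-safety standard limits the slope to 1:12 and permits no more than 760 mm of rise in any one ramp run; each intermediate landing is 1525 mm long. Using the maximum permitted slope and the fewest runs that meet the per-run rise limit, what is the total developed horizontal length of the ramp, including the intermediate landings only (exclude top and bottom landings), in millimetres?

36603 mm

⌈2669/760⌉ = 4 ramp runs. That means 3 intermediate landings.
Ramp run (horizontal) at 1:12: 2669 × 12 = 32028 mm.
Intermediate landings: 3 × 1525 = 4575 mm.
Developed length = 32028 + 4575 = 36603 mm.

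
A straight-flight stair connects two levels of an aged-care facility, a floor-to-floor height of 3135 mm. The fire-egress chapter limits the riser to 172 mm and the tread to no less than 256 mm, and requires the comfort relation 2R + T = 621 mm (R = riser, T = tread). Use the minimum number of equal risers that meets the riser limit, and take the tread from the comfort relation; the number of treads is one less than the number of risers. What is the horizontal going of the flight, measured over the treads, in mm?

3135 / 172 = 18.227 → round up to 19 risers.
Each riser is 3135/19 = 165 mm (≤ 172 mm).
T = 621 − 2·165 = 291 mm, which satisfies the 256 mm minimum.
Treads = 19 − 1 = 18; going = 18 × 291 = 5238 mm.

5238 mm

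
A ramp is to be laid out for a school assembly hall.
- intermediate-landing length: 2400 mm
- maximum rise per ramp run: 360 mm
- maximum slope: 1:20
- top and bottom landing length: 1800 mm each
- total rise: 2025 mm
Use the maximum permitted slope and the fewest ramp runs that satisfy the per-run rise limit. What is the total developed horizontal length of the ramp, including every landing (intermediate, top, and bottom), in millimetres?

2025 / 360 = 5.62, so 6 ramp runs are needed. That means 5 intermediate landings.
Ramp run (horizontal) at 1:20: 2025 × 20 = 40500 mm.
Intermediate landings: 5 × 2400 = 12000 mm.
Top and bottom landings: 2 × 1800 = 3600 mm.
Total = 40500 + 12000 + 3600 = 56100 mm.

56100 mm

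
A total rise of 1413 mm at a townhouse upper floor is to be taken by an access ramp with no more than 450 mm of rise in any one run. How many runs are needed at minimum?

1413 / 450 = 3.14, so 4 ramp runs are needed.

4 runs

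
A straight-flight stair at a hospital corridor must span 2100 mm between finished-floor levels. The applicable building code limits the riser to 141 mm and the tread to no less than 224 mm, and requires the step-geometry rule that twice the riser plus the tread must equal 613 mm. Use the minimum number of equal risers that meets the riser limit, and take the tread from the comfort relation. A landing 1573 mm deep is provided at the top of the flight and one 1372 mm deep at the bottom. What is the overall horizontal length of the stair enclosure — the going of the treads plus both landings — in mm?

At most 141 each: 2100/141 = 14.89, giving 15 risers.
Each riser is 2100/15 = 140 mm (≤ 141 mm).
Tread T = 613 − 2 × 140 = 333 mm (≥ 224 mm).
15 risers give 14 treads; going = 14 × 333 = 4662 mm.
Enclosure = 4662 + 1573 + 1372 = 7607 mm.

7607 mm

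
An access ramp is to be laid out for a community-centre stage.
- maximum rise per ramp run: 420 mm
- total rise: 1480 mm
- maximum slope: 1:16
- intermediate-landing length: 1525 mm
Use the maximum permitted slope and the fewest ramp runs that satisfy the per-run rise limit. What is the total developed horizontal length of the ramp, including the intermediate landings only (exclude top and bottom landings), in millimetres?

⌈1480/420⌉ = 4 ramp runs. That means 3 intermediate landings.
Horizontal run for 1480 mm of rise at 1:16 is 1480 × 16 = 23680 mm.
Intermediate landings: 3 × 1525 = 4575 mm.
Developed length = 23680 + 4575 = 28255 mm.

28255 mm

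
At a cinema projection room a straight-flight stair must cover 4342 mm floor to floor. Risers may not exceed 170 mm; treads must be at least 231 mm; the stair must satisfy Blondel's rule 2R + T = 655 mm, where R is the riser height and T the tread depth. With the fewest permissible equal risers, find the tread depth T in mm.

⌈4342/170⌉ = 26 risers.
Riser R = 4342 / 26 = 167 mm, within the 170 mm limit.
From 2R + T = 655: T = 655 − 334 = 321 mm.

321 mm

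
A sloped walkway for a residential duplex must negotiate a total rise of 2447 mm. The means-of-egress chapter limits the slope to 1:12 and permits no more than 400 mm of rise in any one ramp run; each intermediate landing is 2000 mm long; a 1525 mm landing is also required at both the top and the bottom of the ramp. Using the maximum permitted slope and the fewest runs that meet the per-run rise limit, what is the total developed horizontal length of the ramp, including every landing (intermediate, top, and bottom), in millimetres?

44414 mm

At most 400 each: 2447/400 = 6.12, giving 7 ramp runs. That means 6 intermediate landings.
Horizontal run for 2447 mm of rise at 1:12 is 2447 × 12 = 29364 mm.
6 intermediate landings contribute 6 × 2000 = 12000 mm.
Top and bottom landings: 2 × 1525 = 3050 mm.
Total = 29364 + 12000 + 3050 = 44414 mm.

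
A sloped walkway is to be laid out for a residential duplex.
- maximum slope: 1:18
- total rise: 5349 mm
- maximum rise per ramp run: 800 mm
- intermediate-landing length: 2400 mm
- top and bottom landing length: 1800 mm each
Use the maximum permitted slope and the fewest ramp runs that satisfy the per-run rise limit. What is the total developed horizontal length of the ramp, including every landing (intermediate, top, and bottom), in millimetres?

114282 mm

5349 / 800 = 6.686 → round up to 7 ramp runs. That means 6 intermediate landings.
Ramp run (horizontal) at 1:18: 5349 × 18 = 96282 mm.
6 intermediate landings contribute 6 × 2400 = 14400 mm.
Top and bottom landings: 2 × 1800 = 3600 mm.
Total = 96282 + 14400 + 3600 = 114282 mm.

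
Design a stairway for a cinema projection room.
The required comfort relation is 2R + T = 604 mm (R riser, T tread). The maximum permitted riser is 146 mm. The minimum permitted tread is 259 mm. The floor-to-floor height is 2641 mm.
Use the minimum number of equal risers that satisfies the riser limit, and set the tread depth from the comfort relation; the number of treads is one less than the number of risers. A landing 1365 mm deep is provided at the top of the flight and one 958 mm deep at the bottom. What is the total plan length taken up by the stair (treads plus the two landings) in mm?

8191 mm

2641 / 146 = 18.09, so 19 risers are needed.
Riser R = 2641 / 19 = 139 mm, within the 146 mm limit.
From 2R + T = 604: T = 604 − 278 = 326 mm.
19 risers give 18 treads; going = 18 × 326 = 5868 mm.
Enclosure = 5868 + 1365 + 958 = 8191 mm.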